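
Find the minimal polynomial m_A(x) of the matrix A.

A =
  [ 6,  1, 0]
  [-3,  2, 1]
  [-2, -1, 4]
x^3 - 12*x^2 + 48*x - 64

The characteristic polynomial is χ_A(x) = (x - 4)^3, so the eigenvalues are known. The minimal polynomial is
  m_A(x) = Π_λ (x − λ)^{k_λ}
where k_λ is the size of the *largest* Jordan block for λ (equivalently, the smallest k with (A − λI)^k v = 0 for every generalised eigenvector v of λ).

  λ = 4: largest Jordan block has size 3, contributing (x − 4)^3

So m_A(x) = (x - 4)^3 = x^3 - 12*x^2 + 48*x - 64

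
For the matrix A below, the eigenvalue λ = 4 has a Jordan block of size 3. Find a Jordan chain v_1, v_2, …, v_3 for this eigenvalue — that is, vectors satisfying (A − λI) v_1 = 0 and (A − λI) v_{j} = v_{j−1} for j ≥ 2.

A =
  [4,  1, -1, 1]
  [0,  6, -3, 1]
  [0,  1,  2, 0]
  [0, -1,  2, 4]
A Jordan chain for λ = 4 of length 3:
v_1 = (1, 2, 1, -1)ᵀ
v_2 = (-1, -3, -2, 2)ᵀ
v_3 = (0, 0, 1, 0)ᵀ

Let N = A − (4)·I. We want v_3 with N^3 v_3 = 0 but N^2 v_3 ≠ 0; then v_{j-1} := N · v_j for j = 3, …, 2.

Pick v_3 = (0, 0, 1, 0)ᵀ.
Then v_2 = N · v_3 = (-1, -3, -2, 2)ᵀ.
Then v_1 = N · v_2 = (1, 2, 1, -1)ᵀ.

Sanity check: (A − (4)·I) v_1 = (0, 0, 0, 0)ᵀ = 0. ✓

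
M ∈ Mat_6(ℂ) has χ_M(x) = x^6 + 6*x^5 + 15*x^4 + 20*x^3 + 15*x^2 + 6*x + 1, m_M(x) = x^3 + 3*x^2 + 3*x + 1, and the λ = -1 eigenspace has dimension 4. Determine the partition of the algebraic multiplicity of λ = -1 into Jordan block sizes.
Block sizes for λ = -1: [3, 1, 1, 1]

Step 1 — from the characteristic polynomial, algebraic multiplicity of λ = -1 is 6. From dim ker(M − (-1)·I) = 4, there are exactly 4 Jordan blocks for λ = -1.
Step 2 — from the minimal polynomial, the factor (x + 1)^3 tells us the largest block for λ = -1 has size 3.
Step 3 — with total size 6, 4 blocks, and largest block 3, the block sizes (in nonincreasing order) are [3, 1, 1, 1].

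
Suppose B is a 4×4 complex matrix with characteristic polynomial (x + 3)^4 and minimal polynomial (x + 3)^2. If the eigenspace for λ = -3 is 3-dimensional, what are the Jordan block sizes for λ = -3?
Block sizes for λ = -3: [2, 1, 1]

Step 1 — from the characteristic polynomial, algebraic multiplicity of λ = -3 is 4. From dim ker(B − (-3)·I) = 3, there are exactly 3 Jordan blocks for λ = -3.
Step 2 — from the minimal polynomial, the factor (x + 3)^2 tells us the largest block for λ = -3 has size 2.
Step 3 — with total size 4, 3 blocks, and largest block 2, the block sizes (in nonincreasing order) are [2, 1, 1].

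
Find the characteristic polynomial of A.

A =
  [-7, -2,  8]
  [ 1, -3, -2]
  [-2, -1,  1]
x^3 + 9*x^2 + 27*x + 27

Expanding det(x·I − A) (e.g. by cofactor expansion or by noting that A is similar to its Jordan form J, which has the same characteristic polynomial as A) gives
  χ_A(x) = x^3 + 9*x^2 + 27*x + 27
which factors as (x + 3)^3. The eigenvalues (with algebraic multiplicities) are λ = -3 with multiplicity 3.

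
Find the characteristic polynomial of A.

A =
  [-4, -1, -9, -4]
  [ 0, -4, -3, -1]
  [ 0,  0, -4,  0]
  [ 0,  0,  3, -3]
x^4 + 15*x^3 + 84*x^2 + 208*x + 192

Expanding det(x·I − A) (e.g. by cofactor expansion or by noting that A is similar to its Jordan form J, which has the same characteristic polynomial as A) gives
  χ_A(x) = x^4 + 15*x^3 + 84*x^2 + 208*x + 192
which factors as (x + 3)*(x + 4)^3. The eigenvalues (with algebraic multiplicities) are λ = -4 with multiplicity 3, λ = -3 with multiplicity 1.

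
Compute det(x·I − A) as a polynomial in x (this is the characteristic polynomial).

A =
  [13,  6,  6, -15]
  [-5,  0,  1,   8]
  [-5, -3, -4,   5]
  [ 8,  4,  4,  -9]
x^4 - 2*x^2 + 1

Expanding det(x·I − A) (e.g. by cofactor expansion or by noting that A is similar to its Jordan form J, which has the same characteristic polynomial as A) gives
  χ_A(x) = x^4 - 2*x^2 + 1
which factors as (x - 1)^2*(x + 1)^2. The eigenvalues (with algebraic multiplicities) are λ = -1 with multiplicity 2, λ = 1 with multiplicity 2.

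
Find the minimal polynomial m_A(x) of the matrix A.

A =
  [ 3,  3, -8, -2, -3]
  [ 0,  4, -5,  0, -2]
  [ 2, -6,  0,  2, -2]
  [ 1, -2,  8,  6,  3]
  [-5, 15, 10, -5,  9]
x^5 - 22*x^4 + 193*x^3 - 844*x^2 + 1840*x - 1600

The characteristic polynomial is χ_A(x) = (x - 5)^2*(x - 4)^3, so the eigenvalues are known. The minimal polynomial is
  m_A(x) = Π_λ (x − λ)^{k_λ}
where k_λ is the size of the *largest* Jordan block for λ (equivalently, the smallest k with (A − λI)^k v = 0 for every generalised eigenvector v of λ).

  λ = 4: largest Jordan block has size 3, contributing (x − 4)^3
  λ = 5: largest Jordan block has size 2, contributing (x − 5)^2

So m_A(x) = (x - 5)^2*(x - 4)^3 = x^5 - 22*x^4 + 193*x^3 - 844*x^2 + 1840*x - 1600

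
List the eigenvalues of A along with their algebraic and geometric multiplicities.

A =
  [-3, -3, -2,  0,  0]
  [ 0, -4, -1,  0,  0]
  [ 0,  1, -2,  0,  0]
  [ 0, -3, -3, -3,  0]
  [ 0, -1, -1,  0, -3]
λ = -3: alg = 5, geom = 3

Step 1 — factor the characteristic polynomial to read off the algebraic multiplicities:
  χ_A(x) = (x + 3)^5

Step 2 — compute geometric multiplicities via the rank-nullity identity g(λ) = n − rank(A − λI):
  rank(A − (-3)·I) = 2, so dim ker(A − (-3)·I) = n − 2 = 3

Summary:
  λ = -3: algebraic multiplicity = 5, geometric multiplicity = 3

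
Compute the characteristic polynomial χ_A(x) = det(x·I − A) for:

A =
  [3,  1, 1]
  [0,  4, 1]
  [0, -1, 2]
x^3 - 9*x^2 + 27*x - 27

Expanding det(x·I − A) (e.g. by cofactor expansion or by noting that A is similar to its Jordan form J, which has the same characteristic polynomial as A) gives
  χ_A(x) = x^3 - 9*x^2 + 27*x - 27
which factors as (x - 3)^3. The eigenvalues (with algebraic multiplicities) are λ = 3 with multiplicity 3.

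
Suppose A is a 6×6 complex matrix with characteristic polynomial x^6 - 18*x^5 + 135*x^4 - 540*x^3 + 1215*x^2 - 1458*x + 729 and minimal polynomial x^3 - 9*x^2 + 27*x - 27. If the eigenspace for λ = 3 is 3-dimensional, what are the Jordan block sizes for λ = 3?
Block sizes for λ = 3: [3, 2, 1]

Step 1 — from the characteristic polynomial, algebraic multiplicity of λ = 3 is 6. From dim ker(A − (3)·I) = 3, there are exactly 3 Jordan blocks for λ = 3.
Step 2 — from the minimal polynomial, the factor (x − 3)^3 tells us the largest block for λ = 3 has size 3.
Step 3 — with total size 6, 3 blocks, and largest block 3, the block sizes (in nonincreasing order) are [3, 2, 1].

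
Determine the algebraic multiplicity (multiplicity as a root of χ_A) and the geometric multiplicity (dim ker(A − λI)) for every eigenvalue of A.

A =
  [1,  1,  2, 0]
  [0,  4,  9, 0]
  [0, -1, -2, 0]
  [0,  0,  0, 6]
λ = 1: alg = 3, geom = 1; λ = 6: alg = 1, geom = 1

Step 1 — factor the characteristic polynomial to read off the algebraic multiplicities:
  χ_A(x) = (x - 6)*(x - 1)^3

Step 2 — compute geometric multiplicities via the rank-nullity identity g(λ) = n − rank(A − λI):
  rank(A − (1)·I) = 3, so dim ker(A − (1)·I) = n − 3 = 1
  rank(A − (6)·I) = 3, so dim ker(A − (6)·I) = n − 3 = 1

Summary:
  λ = 1: algebraic multiplicity = 3, geometric multiplicity = 1
  λ = 6: algebraic multiplicity = 1, geometric multiplicity = 1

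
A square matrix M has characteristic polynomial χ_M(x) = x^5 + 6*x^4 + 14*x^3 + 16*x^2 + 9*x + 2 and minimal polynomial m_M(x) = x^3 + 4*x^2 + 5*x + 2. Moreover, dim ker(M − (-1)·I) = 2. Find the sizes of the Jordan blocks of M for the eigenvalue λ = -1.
Block sizes for λ = -1: [2, 2]

Step 1 — from the characteristic polynomial, algebraic multiplicity of λ = -1 is 4. From dim ker(M − (-1)·I) = 2, there are exactly 2 Jordan blocks for λ = -1.
Step 2 — from the minimal polynomial, the factor (x + 1)^2 tells us the largest block for λ = -1 has size 2.
Step 3 — with total size 4, 2 blocks, and largest block 2, the block sizes (in nonincreasing order) are [2, 2].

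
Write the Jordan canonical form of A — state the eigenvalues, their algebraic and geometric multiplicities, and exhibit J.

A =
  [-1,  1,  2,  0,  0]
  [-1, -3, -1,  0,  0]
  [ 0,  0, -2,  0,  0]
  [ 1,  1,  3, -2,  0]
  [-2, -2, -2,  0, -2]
J_3(-2) ⊕ J_1(-2) ⊕ J_1(-2)

The characteristic polynomial is
  det(x·I − A) = x^5 + 10*x^4 + 40*x^3 + 80*x^2 + 80*x + 32 = (x + 2)^5

Eigenvalues and multiplicities (the geometric multiplicity of λ is n − rank(A − λI), which equals the number of Jordan blocks for λ):
  λ = -2: algebraic multiplicity = 5, geometric multiplicity = 3

Determining the block sizes for each eigenvalue:
  λ = -2: with am = 5 and gm = 3, the partition is not yet determined (e.g. several partitions of 5 into 3 parts exist). Let N = A − (-2)·I. Computing rank(N^1) = 2, rank(N^2) = 1, rank(N^3) = 0; the number of blocks of size ≥ j is rank(N^{j−1}) − rank(N^j), giving [3, 1, 1]. So we have 1 block(s) of size 3, 2 block(s) of size 1 → block sizes [3, 1, 1]

Assembling the blocks gives a Jordan form
J =
  [-2,  1,  0,  0,  0]
  [ 0, -2,  1,  0,  0]
  [ 0,  0, -2,  0,  0]
  [ 0,  0,  0, -2,  0]
  [ 0,  0,  0,  0, -2]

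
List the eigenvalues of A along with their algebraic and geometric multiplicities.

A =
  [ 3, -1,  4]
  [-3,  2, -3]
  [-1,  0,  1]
λ = 2: alg = 3, geom = 1

Step 1 — factor the characteristic polynomial to read off the algebraic multiplicities:
  χ_A(x) = (x - 2)^3

Step 2 — compute geometric multiplicities via the rank-nullity identity g(λ) = n − rank(A − λI):
  rank(A − (2)·I) = 2, so dim ker(A − (2)·I) = n − 2 = 1

Summary:
  λ = 2: algebraic multiplicity = 3, geometric multiplicity = 1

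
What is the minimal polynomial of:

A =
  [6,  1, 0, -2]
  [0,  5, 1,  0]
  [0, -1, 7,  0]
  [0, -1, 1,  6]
x^3 - 18*x^2 + 108*x - 216

The characteristic polynomial is χ_A(x) = (x - 6)^4, so the eigenvalues are known. The minimal polynomial is
  m_A(x) = Π_λ (x − λ)^{k_λ}
where k_λ is the size of the *largest* Jordan block for λ (equivalently, the smallest k with (A − λI)^k v = 0 for every generalised eigenvector v of λ).

  λ = 6: largest Jordan block has size 3, contributing (x − 6)^3

So m_A(x) = (x - 6)^3 = x^3 - 18*x^2 + 108*x - 216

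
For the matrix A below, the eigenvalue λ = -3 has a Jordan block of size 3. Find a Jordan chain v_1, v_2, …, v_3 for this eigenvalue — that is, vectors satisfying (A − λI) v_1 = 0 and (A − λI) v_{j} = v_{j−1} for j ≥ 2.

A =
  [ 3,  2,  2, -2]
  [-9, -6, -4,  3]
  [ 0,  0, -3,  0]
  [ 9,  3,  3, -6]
A Jordan chain for λ = -3 of length 3:
v_1 = (-2, 3, 0, -3)ᵀ
v_2 = (2, -4, 0, 3)ᵀ
v_3 = (0, 0, 1, 0)ᵀ

Let N = A − (-3)·I. We want v_3 with N^3 v_3 = 0 but N^2 v_3 ≠ 0; then v_{j-1} := N · v_j for j = 3, …, 2.

Pick v_3 = (0, 0, 1, 0)ᵀ.
Then v_2 = N · v_3 = (2, -4, 0, 3)ᵀ.
Then v_1 = N · v_2 = (-2, 3, 0, -3)ᵀ.

Sanity check: (A − (-3)·I) v_1 = (0, 0, 0, 0)ᵀ = 0. ✓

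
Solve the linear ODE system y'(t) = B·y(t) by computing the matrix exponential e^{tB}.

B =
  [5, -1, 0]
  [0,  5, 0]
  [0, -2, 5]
e^{tB} =
  [exp(5*t), -t*exp(5*t), 0]
  [0, exp(5*t), 0]
  [0, -2*t*exp(5*t), exp(5*t)]

Strategy: write B = P · J · P⁻¹ where J is a Jordan canonical form, so e^{tB} = P · e^{tJ} · P⁻¹, and e^{tJ} can be computed block-by-block.

B has Jordan form
J =
  [5, 1, 0]
  [0, 5, 0]
  [0, 0, 5]
(up to reordering of blocks).

Per-block formulas:
  For a 1×1 block at λ = 5: exp(t · [5]) = [e^(5t)].
  For a 2×2 Jordan block J_2(5): exp(t · J_2(5)) = e^(5t)·(I + t·N), where N is the 2×2 nilpotent shift.

After assembling e^{tJ} and conjugating by P, we get:

e^{tB} =
  [exp(5*t), -t*exp(5*t), 0]
  [0, exp(5*t), 0]
  [0, -2*t*exp(5*t), exp(5*t)]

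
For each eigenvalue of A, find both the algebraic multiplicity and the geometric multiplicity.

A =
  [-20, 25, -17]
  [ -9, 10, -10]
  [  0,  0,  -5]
λ = -5: alg = 3, geom = 1

Step 1 — factor the characteristic polynomial to read off the algebraic multiplicities:
  χ_A(x) = (x + 5)^3

Step 2 — compute geometric multiplicities via the rank-nullity identity g(λ) = n − rank(A − λI):
  rank(A − (-5)·I) = 2, so dim ker(A − (-5)·I) = n − 2 = 1

Summary:
  λ = -5: algebraic multiplicity = 3, geometric multiplicity = 1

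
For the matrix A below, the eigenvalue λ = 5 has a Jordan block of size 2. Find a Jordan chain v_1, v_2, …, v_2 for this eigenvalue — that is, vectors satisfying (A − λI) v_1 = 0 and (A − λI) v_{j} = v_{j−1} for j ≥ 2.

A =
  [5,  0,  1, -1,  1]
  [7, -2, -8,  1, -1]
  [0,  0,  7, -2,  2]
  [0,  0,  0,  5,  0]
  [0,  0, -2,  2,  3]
A Jordan chain for λ = 5 of length 2:
v_1 = (1, -1, 2, 0, -2)ᵀ
v_2 = (1, 0, 1, 0, 0)ᵀ

Let N = A − (5)·I. We want v_2 with N^2 v_2 = 0 but N^1 v_2 ≠ 0; then v_{j-1} := N · v_j for j = 2, …, 2.

Pick v_2 = (1, 0, 1, 0, 0)ᵀ.
Then v_1 = N · v_2 = (1, -1, 2, 0, -2)ᵀ.

Sanity check: (A − (5)·I) v_1 = (0, 0, 0, 0, 0)ᵀ = 0. ✓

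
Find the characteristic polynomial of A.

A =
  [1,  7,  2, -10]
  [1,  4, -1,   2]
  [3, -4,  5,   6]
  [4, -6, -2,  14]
x^4 - 24*x^3 + 216*x^2 - 864*x + 1296

Expanding det(x·I − A) (e.g. by cofactor expansion or by noting that A is similar to its Jordan form J, which has the same characteristic polynomial as A) gives
  χ_A(x) = x^4 - 24*x^3 + 216*x^2 - 864*x + 1296
which factors as (x - 6)^4. The eigenvalues (with algebraic multiplicities) are λ = 6 with multiplicity 4.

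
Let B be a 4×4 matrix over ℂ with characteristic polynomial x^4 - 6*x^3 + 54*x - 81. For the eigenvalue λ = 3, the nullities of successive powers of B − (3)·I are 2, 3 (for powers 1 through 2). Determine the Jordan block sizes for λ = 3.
Block sizes for λ = 3: [2, 1]

From the dimensions of kernels of powers, the number of Jordan blocks of size at least j is d_j − d_{j−1} where d_j = dim ker(N^j) (with d_0 = 0). Computing the differences gives [2, 1].
The number of blocks of size exactly k is (#blocks of size ≥ k) − (#blocks of size ≥ k + 1), so the partition is: 1 block(s) of size 1, 1 block(s) of size 2.
In nonincreasing order the block sizes are [2, 1].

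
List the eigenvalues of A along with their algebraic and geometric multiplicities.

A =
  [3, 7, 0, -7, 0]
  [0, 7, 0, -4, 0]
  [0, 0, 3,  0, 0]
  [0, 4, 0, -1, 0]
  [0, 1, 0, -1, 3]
λ = 3: alg = 5, geom = 4

Step 1 — factor the characteristic polynomial to read off the algebraic multiplicities:
  χ_A(x) = (x - 3)^5

Step 2 — compute geometric multiplicities via the rank-nullity identity g(λ) = n − rank(A − λI):
  rank(A − (3)·I) = 1, so dim ker(A − (3)·I) = n − 1 = 4

Summary:
  λ = 3: algebraic multiplicity = 5, geometric multiplicity = 4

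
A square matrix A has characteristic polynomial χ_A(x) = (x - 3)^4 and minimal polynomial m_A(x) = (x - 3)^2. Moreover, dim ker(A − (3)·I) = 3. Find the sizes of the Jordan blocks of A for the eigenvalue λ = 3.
Block sizes for λ = 3: [2, 1, 1]

Step 1 — from the characteristic polynomial, algebraic multiplicity of λ = 3 is 4. From dim ker(A − (3)·I) = 3, there are exactly 3 Jordan blocks for λ = 3.
Step 2 — from the minimal polynomial, the factor (x − 3)^2 tells us the largest block for λ = 3 has size 2.
Step 3 — with total size 4, 3 blocks, and largest block 2, the block sizes (in nonincreasing order) are [2, 1, 1].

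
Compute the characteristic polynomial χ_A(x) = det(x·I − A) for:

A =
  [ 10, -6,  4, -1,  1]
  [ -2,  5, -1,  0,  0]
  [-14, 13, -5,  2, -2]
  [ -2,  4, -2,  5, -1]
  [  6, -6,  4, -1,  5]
x^5 - 20*x^4 + 160*x^3 - 640*x^2 + 1280*x - 1024

Expanding det(x·I − A) (e.g. by cofactor expansion or by noting that A is similar to its Jordan form J, which has the same characteristic polynomial as A) gives
  χ_A(x) = x^5 - 20*x^4 + 160*x^3 - 640*x^2 + 1280*x - 1024
which factors as (x - 4)^5. The eigenvalues (with algebraic multiplicities) are λ = 4 with multiplicity 5.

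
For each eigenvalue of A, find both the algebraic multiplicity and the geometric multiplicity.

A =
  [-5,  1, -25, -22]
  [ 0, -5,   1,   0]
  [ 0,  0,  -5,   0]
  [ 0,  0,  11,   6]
λ = -5: alg = 3, geom = 1; λ = 6: alg = 1, geom = 1

Step 1 — factor the characteristic polynomial to read off the algebraic multiplicities:
  χ_A(x) = (x - 6)*(x + 5)^3

Step 2 — compute geometric multiplicities via the rank-nullity identity g(λ) = n − rank(A − λI):
  rank(A − (-5)·I) = 3, so dim ker(A − (-5)·I) = n − 3 = 1
  rank(A − (6)·I) = 3, so dim ker(A − (6)·I) = n − 3 = 1

Summary:
  λ = -5: algebraic multiplicity = 3, geometric multiplicity = 1
  λ = 6: algebraic multiplicity = 1, geometric multiplicity = 1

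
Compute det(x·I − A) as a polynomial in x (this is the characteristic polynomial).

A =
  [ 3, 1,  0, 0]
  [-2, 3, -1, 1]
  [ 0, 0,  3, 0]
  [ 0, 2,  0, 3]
x^4 - 12*x^3 + 54*x^2 - 108*x + 81

Expanding det(x·I − A) (e.g. by cofactor expansion or by noting that A is similar to its Jordan form J, which has the same characteristic polynomial as A) gives
  χ_A(x) = x^4 - 12*x^3 + 54*x^2 - 108*x + 81
which factors as (x - 3)^4. The eigenvalues (with algebraic multiplicities) are λ = 3 with multiplicity 4.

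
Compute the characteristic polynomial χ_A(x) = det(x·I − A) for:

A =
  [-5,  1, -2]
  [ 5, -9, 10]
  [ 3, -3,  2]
x^3 + 12*x^2 + 48*x + 64

Expanding det(x·I − A) (e.g. by cofactor expansion or by noting that A is similar to its Jordan form J, which has the same characteristic polynomial as A) gives
  χ_A(x) = x^3 + 12*x^2 + 48*x + 64
which factors as (x + 4)^3. The eigenvalues (with algebraic multiplicities) are λ = -4 with multiplicity 3.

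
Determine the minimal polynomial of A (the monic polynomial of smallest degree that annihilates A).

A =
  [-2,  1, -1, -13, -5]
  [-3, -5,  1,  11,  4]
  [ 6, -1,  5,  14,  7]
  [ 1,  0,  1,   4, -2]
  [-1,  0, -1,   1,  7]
x^4 - 4*x^3 - 26*x^2 + 60*x + 225

The characteristic polynomial is χ_A(x) = (x - 5)^3*(x + 3)^2, so the eigenvalues are known. The minimal polynomial is
  m_A(x) = Π_λ (x − λ)^{k_λ}
where k_λ is the size of the *largest* Jordan block for λ (equivalently, the smallest k with (A − λI)^k v = 0 for every generalised eigenvector v of λ).

  λ = -3: largest Jordan block has size 2, contributing (x + 3)^2
  λ = 5: largest Jordan block has size 2, contributing (x − 5)^2

So m_A(x) = (x - 5)^2*(x + 3)^2 = x^4 - 4*x^3 - 26*x^2 + 60*x + 225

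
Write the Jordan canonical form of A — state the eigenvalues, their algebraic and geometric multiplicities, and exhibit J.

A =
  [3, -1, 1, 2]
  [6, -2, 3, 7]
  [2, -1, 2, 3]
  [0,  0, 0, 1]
J_2(1) ⊕ J_2(1)

The characteristic polynomial is
  det(x·I − A) = x^4 - 4*x^3 + 6*x^2 - 4*x + 1 = (x - 1)^4

Eigenvalues and multiplicities (the geometric multiplicity of λ is n − rank(A − λI), which equals the number of Jordan blocks for λ):
  λ = 1: algebraic multiplicity = 4, geometric multiplicity = 2

Determining the block sizes for each eigenvalue:
  λ = 1: with am = 4 and gm = 2, the partition is not yet determined (e.g. several partitions of 4 into 2 parts exist). Let N = A − (1)·I. Computing rank(N^1) = 2, rank(N^2) = 0; the number of blocks of size ≥ j is rank(N^{j−1}) − rank(N^j), giving [2, 2]. So we have 2 block(s) of size 2 → block sizes [2, 2]

Assembling the blocks gives a Jordan form
J =
  [1, 1, 0, 0]
  [0, 1, 0, 0]
  [0, 0, 1, 1]
  [0, 0, 0, 1]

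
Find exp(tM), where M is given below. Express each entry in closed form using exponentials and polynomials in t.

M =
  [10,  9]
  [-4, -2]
e^{tM} =
  [6*t*exp(4*t) + exp(4*t), 9*t*exp(4*t)]
  [-4*t*exp(4*t), -6*t*exp(4*t) + exp(4*t)]

Strategy: write M = P · J · P⁻¹ where J is a Jordan canonical form, so e^{tM} = P · e^{tJ} · P⁻¹, and e^{tJ} can be computed block-by-block.

M has Jordan form
J =
  [4, 1]
  [0, 4]
(up to reordering of blocks).

Per-block formulas:
  For a 2×2 Jordan block J_2(4): exp(t · J_2(4)) = e^(4t)·(I + t·N), where N is the 2×2 nilpotent shift.

After assembling e^{tJ} and conjugating by P, we get:

e^{tM} =
  [6*t*exp(4*t) + exp(4*t), 9*t*exp(4*t)]
  [-4*t*exp(4*t), -6*t*exp(4*t) + exp(4*t)]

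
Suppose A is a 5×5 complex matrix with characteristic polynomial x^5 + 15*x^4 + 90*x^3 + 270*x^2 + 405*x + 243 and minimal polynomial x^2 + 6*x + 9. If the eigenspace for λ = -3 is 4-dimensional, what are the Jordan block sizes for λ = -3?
Block sizes for λ = -3: [2, 1, 1, 1]

Step 1 — from the characteristic polynomial, algebraic multiplicity of λ = -3 is 5. From dim ker(A − (-3)·I) = 4, there are exactly 4 Jordan blocks for λ = -3.
Step 2 — from the minimal polynomial, the factor (x + 3)^2 tells us the largest block for λ = -3 has size 2.
Step 3 — with total size 5, 4 blocks, and largest block 2, the block sizes (in nonincreasing order) are [2, 1, 1, 1].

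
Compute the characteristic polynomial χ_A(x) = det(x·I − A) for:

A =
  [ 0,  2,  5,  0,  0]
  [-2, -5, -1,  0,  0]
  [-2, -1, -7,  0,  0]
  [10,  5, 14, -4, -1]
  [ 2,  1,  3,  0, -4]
x^5 + 20*x^4 + 160*x^3 + 640*x^2 + 1280*x + 1024

Expanding det(x·I − A) (e.g. by cofactor expansion or by noting that A is similar to its Jordan form J, which has the same characteristic polynomial as A) gives
  χ_A(x) = x^5 + 20*x^4 + 160*x^3 + 640*x^2 + 1280*x + 1024
which factors as (x + 4)^5. The eigenvalues (with algebraic multiplicities) are λ = -4 with multiplicity 5.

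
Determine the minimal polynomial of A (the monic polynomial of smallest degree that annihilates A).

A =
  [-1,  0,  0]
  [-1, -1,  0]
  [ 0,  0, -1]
x^2 + 2*x + 1

The characteristic polynomial is χ_A(x) = (x + 1)^3, so the eigenvalues are known. The minimal polynomial is
  m_A(x) = Π_λ (x − λ)^{k_λ}
where k_λ is the size of the *largest* Jordan block for λ (equivalently, the smallest k with (A − λI)^k v = 0 for every generalised eigenvector v of λ).

  λ = -1: largest Jordan block has size 2, contributing (x + 1)^2

So m_A(x) = (x + 1)^2 = x^2 + 2*x + 1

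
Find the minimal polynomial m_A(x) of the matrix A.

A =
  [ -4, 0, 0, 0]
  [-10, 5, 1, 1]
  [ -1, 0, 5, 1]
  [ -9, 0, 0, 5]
x^4 - 11*x^3 + 15*x^2 + 175*x - 500

The characteristic polynomial is χ_A(x) = (x - 5)^3*(x + 4), so the eigenvalues are known. The minimal polynomial is
  m_A(x) = Π_λ (x − λ)^{k_λ}
where k_λ is the size of the *largest* Jordan block for λ (equivalently, the smallest k with (A − λI)^k v = 0 for every generalised eigenvector v of λ).

  λ = -4: largest Jordan block has size 1, contributing (x + 4)
  λ = 5: largest Jordan block has size 3, contributing (x − 5)^3

So m_A(x) = (x - 5)^3*(x + 4) = x^4 - 11*x^3 + 15*x^2 + 175*x - 500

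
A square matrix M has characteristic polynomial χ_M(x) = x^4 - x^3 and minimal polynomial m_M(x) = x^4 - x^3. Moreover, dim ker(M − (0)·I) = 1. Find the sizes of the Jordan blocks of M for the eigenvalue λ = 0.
Block sizes for λ = 0: [3]

Step 1 — from the characteristic polynomial, algebraic multiplicity of λ = 0 is 3. From dim ker(M − (0)·I) = 1, there are exactly 1 Jordan blocks for λ = 0.
Step 2 — from the minimal polynomial, the factor (x − 0)^3 tells us the largest block for λ = 0 has size 3.
Step 3 — with total size 3, 1 blocks, and largest block 3, the block sizes (in nonincreasing order) are [3].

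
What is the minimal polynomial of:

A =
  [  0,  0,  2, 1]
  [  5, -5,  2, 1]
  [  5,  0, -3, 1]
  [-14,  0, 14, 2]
x^3 + x^2 - 16*x + 20

The characteristic polynomial is χ_A(x) = (x - 2)^2*(x + 5)^2, so the eigenvalues are known. The minimal polynomial is
  m_A(x) = Π_λ (x − λ)^{k_λ}
where k_λ is the size of the *largest* Jordan block for λ (equivalently, the smallest k with (A − λI)^k v = 0 for every generalised eigenvector v of λ).

  λ = -5: largest Jordan block has size 1, contributing (x + 5)
  λ = 2: largest Jordan block has size 2, contributing (x − 2)^2

So m_A(x) = (x - 2)^2*(x + 5) = x^3 + x^2 - 16*x + 20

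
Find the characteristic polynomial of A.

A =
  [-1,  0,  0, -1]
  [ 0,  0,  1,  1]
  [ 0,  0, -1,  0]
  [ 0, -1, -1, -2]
x^4 + 4*x^3 + 6*x^2 + 4*x + 1

Expanding det(x·I − A) (e.g. by cofactor expansion or by noting that A is similar to its Jordan form J, which has the same characteristic polynomial as A) gives
  χ_A(x) = x^4 + 4*x^3 + 6*x^2 + 4*x + 1
which factors as (x + 1)^4. The eigenvalues (with algebraic multiplicities) are λ = -1 with multiplicity 4.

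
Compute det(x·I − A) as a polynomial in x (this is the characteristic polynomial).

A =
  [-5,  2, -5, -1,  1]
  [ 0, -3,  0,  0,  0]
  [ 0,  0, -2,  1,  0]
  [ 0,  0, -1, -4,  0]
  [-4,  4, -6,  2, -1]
x^5 + 15*x^4 + 90*x^3 + 270*x^2 + 405*x + 243

Expanding det(x·I − A) (e.g. by cofactor expansion or by noting that A is similar to its Jordan form J, which has the same characteristic polynomial as A) gives
  χ_A(x) = x^5 + 15*x^4 + 90*x^3 + 270*x^2 + 405*x + 243
which factors as (x + 3)^5. The eigenvalues (with algebraic multiplicities) are λ = -3 with multiplicity 5.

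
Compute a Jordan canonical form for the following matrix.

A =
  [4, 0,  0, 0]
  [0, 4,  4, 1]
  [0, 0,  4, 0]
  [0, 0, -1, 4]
J_3(4) ⊕ J_1(4)

The characteristic polynomial is
  det(x·I − A) = x^4 - 16*x^3 + 96*x^2 - 256*x + 256 = (x - 4)^4

Eigenvalues and multiplicities (the geometric multiplicity of λ is n − rank(A − λI), which equals the number of Jordan blocks for λ):
  λ = 4: algebraic multiplicity = 4, geometric multiplicity = 2

Determining the block sizes for each eigenvalue:
  λ = 4: with am = 4 and gm = 2, the partition is not yet determined (e.g. several partitions of 4 into 2 parts exist). Let N = A − (4)·I. Computing rank(N^1) = 2, rank(N^2) = 1, rank(N^3) = 0; the number of blocks of size ≥ j is rank(N^{j−1}) − rank(N^j), giving [2, 1, 1]. So we have 1 block(s) of size 3, 1 block(s) of size 1 → block sizes [3, 1]

Assembling the blocks gives a Jordan form
J =
  [4, 1, 0, 0]
  [0, 4, 1, 0]
  [0, 0, 4, 0]
  [0, 0, 0, 4]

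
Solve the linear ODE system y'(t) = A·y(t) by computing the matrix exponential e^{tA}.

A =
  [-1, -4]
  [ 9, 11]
e^{tA} =
  [-6*t*exp(5*t) + exp(5*t), -4*t*exp(5*t)]
  [9*t*exp(5*t), 6*t*exp(5*t) + exp(5*t)]

Strategy: write A = P · J · P⁻¹ where J is a Jordan canonical form, so e^{tA} = P · e^{tJ} · P⁻¹, and e^{tJ} can be computed block-by-block.

A has Jordan form
J =
  [5, 1]
  [0, 5]
(up to reordering of blocks).

Per-block formulas:
  For a 2×2 Jordan block J_2(5): exp(t · J_2(5)) = e^(5t)·(I + t·N), where N is the 2×2 nilpotent shift.

After assembling e^{tJ} and conjugating by P, we get:

e^{tA} =
  [-6*t*exp(5*t) + exp(5*t), -4*t*exp(5*t)]
  [9*t*exp(5*t), 6*t*exp(5*t) + exp(5*t)]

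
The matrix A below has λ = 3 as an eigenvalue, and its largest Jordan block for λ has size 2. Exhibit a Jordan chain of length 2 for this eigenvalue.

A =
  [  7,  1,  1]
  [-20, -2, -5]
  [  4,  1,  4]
A Jordan chain for λ = 3 of length 2:
v_1 = (4, -20, 4)ᵀ
v_2 = (1, 0, 0)ᵀ

Let N = A − (3)·I. We want v_2 with N^2 v_2 = 0 but N^1 v_2 ≠ 0; then v_{j-1} := N · v_j for j = 2, …, 2.

Pick v_2 = (1, 0, 0)ᵀ.
Then v_1 = N · v_2 = (4, -20, 4)ᵀ.

Sanity check: (A − (3)·I) v_1 = (0, 0, 0)ᵀ = 0. ✓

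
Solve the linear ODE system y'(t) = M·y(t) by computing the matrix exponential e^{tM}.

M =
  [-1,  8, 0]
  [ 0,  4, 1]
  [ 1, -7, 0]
e^{tM} =
  [2*t^2*exp(t) - 2*t*exp(t) + exp(t), 4*t^2*exp(t) + 8*t*exp(t), 4*t^2*exp(t)]
  [t^2*exp(t)/2, t^2*exp(t) + 3*t*exp(t) + exp(t), t^2*exp(t) + t*exp(t)]
  [-3*t^2*exp(t)/2 + t*exp(t), -3*t^2*exp(t) - 7*t*exp(t), -3*t^2*exp(t) - t*exp(t) + exp(t)]

Strategy: write M = P · J · P⁻¹ where J is a Jordan canonical form, so e^{tM} = P · e^{tJ} · P⁻¹, and e^{tJ} can be computed block-by-block.

M has Jordan form
J =
  [1, 1, 0]
  [0, 1, 1]
  [0, 0, 1]
(up to reordering of blocks).

Per-block formulas:
  For a 3×3 Jordan block J_3(1): exp(t · J_3(1)) = e^(1t)·(I + t·N + (t^2/2)·N^2), where N is the 3×3 nilpotent shift.

After assembling e^{tJ} and conjugating by P, we get:

e^{tM} =
  [2*t^2*exp(t) - 2*t*exp(t) + exp(t), 4*t^2*exp(t) + 8*t*exp(t), 4*t^2*exp(t)]
  [t^2*exp(t)/2, t^2*exp(t) + 3*t*exp(t) + exp(t), t^2*exp(t) + t*exp(t)]
  [-3*t^2*exp(t)/2 + t*exp(t), -3*t^2*exp(t) - 7*t*exp(t), -3*t^2*exp(t) - t*exp(t) + exp(t)]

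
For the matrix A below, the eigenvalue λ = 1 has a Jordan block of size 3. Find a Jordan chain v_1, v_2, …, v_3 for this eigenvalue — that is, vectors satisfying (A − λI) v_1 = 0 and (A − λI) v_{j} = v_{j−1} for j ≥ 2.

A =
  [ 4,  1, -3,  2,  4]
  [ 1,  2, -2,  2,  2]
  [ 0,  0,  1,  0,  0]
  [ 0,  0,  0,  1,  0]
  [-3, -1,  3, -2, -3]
A Jordan chain for λ = 1 of length 3:
v_1 = (-2, -2, 0, 0, 2)ᵀ
v_2 = (3, 1, 0, 0, -3)ᵀ
v_3 = (1, 0, 0, 0, 0)ᵀ

Let N = A − (1)·I. We want v_3 with N^3 v_3 = 0 but N^2 v_3 ≠ 0; then v_{j-1} := N · v_j for j = 3, …, 2.

Pick v_3 = (1, 0, 0, 0, 0)ᵀ.
Then v_2 = N · v_3 = (3, 1, 0, 0, -3)ᵀ.
Then v_1 = N · v_2 = (-2, -2, 0, 0, 2)ᵀ.

Sanity check: (A − (1)·I) v_1 = (0, 0, 0, 0, 0)ᵀ = 0. ✓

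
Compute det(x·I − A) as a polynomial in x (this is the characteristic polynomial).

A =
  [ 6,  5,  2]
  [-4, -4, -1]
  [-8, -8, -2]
x^3

Expanding det(x·I − A) (e.g. by cofactor expansion or by noting that A is similar to its Jordan form J, which has the same characteristic polynomial as A) gives
  χ_A(x) = x^3
which factors as x^3. The eigenvalues (with algebraic multiplicities) are λ = 0 with multiplicity 3.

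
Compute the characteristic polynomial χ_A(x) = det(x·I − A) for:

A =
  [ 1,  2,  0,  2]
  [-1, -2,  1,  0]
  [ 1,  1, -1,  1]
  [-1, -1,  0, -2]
x^4 + 4*x^3 + 6*x^2 + 4*x + 1

Expanding det(x·I − A) (e.g. by cofactor expansion or by noting that A is similar to its Jordan form J, which has the same characteristic polynomial as A) gives
  χ_A(x) = x^4 + 4*x^3 + 6*x^2 + 4*x + 1
which factors as (x + 1)^4. The eigenvalues (with algebraic multiplicities) are λ = -1 with multiplicity 4.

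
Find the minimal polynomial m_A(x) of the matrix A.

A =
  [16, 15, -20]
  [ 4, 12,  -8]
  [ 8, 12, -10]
x^2 - 12*x + 36

The characteristic polynomial is χ_A(x) = (x - 6)^3, so the eigenvalues are known. The minimal polynomial is
  m_A(x) = Π_λ (x − λ)^{k_λ}
where k_λ is the size of the *largest* Jordan block for λ (equivalently, the smallest k with (A − λI)^k v = 0 for every generalised eigenvector v of λ).

  λ = 6: largest Jordan block has size 2, contributing (x − 6)^2

So m_A(x) = (x - 6)^2 = x^2 - 12*x + 36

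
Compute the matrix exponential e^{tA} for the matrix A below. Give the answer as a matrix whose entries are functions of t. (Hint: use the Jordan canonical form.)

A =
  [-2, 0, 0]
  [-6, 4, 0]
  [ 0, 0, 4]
e^{tA} =
  [exp(-2*t), 0, 0]
  [-exp(4*t) + exp(-2*t), exp(4*t), 0]
  [0, 0, exp(4*t)]

Strategy: write A = P · J · P⁻¹ where J is a Jordan canonical form, so e^{tA} = P · e^{tJ} · P⁻¹, and e^{tJ} can be computed block-by-block.

A has Jordan form
J =
  [-2, 0, 0]
  [ 0, 4, 0]
  [ 0, 0, 4]
(up to reordering of blocks).

Per-block formulas:
  For a 1×1 block at λ = 4: exp(t · [4]) = [e^(4t)].
  For a 1×1 block at λ = -2: exp(t · [-2]) = [e^(-2t)].

After assembling e^{tJ} and conjugating by P, we get:

e^{tA} =
  [exp(-2*t), 0, 0]
  [-exp(4*t) + exp(-2*t), exp(4*t), 0]
  [0, 0, exp(4*t)]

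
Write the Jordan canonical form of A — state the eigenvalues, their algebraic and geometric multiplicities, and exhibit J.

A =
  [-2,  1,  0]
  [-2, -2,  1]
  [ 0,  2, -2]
J_3(-2)

The characteristic polynomial is
  det(x·I − A) = x^3 + 6*x^2 + 12*x + 8 = (x + 2)^3

Eigenvalues and multiplicities (the geometric multiplicity of λ is n − rank(A − λI), which equals the number of Jordan blocks for λ):
  λ = -2: algebraic multiplicity = 3, geometric multiplicity = 1

Determining the block sizes for each eigenvalue:
  λ = -2: one block (gm = 1), so the single block has size am = 3 → block sizes [3]

Assembling the blocks gives a Jordan form
J =
  [-2,  1,  0]
  [ 0, -2,  1]
  [ 0,  0, -2]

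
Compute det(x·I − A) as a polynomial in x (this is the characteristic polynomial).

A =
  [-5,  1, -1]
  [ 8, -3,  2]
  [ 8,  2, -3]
x^3 + 11*x^2 + 35*x + 25

Expanding det(x·I − A) (e.g. by cofactor expansion or by noting that A is similar to its Jordan form J, which has the same characteristic polynomial as A) gives
  χ_A(x) = x^3 + 11*x^2 + 35*x + 25
which factors as (x + 1)*(x + 5)^2. The eigenvalues (with algebraic multiplicities) are λ = -5 with multiplicity 2, λ = -1 with multiplicity 1.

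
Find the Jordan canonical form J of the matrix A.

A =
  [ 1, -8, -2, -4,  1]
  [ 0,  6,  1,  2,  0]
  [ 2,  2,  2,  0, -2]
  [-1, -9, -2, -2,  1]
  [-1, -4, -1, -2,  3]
J_3(2) ⊕ J_2(2)

The characteristic polynomial is
  det(x·I − A) = x^5 - 10*x^4 + 40*x^3 - 80*x^2 + 80*x - 32 = (x - 2)^5

Eigenvalues and multiplicities (the geometric multiplicity of λ is n − rank(A − λI), which equals the number of Jordan blocks for λ):
  λ = 2: algebraic multiplicity = 5, geometric multiplicity = 2

Determining the block sizes for each eigenvalue:
  λ = 2: with am = 5 and gm = 2, the partition is not yet determined (e.g. several partitions of 5 into 2 parts exist). Let N = A − (2)·I. Computing rank(N^1) = 3, rank(N^2) = 1, rank(N^3) = 0; the number of blocks of size ≥ j is rank(N^{j−1}) − rank(N^j), giving [2, 2, 1]. So we have 1 block(s) of size 3, 1 block(s) of size 2 → block sizes [3, 2]

Assembling the blocks gives a Jordan form
J =
  [2, 1, 0, 0, 0]
  [0, 2, 1, 0, 0]
  [0, 0, 2, 0, 0]
  [0, 0, 0, 2, 1]
  [0, 0, 0, 0, 2]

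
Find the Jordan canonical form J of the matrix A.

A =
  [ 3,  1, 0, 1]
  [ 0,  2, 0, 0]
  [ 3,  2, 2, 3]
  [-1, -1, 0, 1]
J_2(2) ⊕ J_2(2)

The characteristic polynomial is
  det(x·I − A) = x^4 - 8*x^3 + 24*x^2 - 32*x + 16 = (x - 2)^4

Eigenvalues and multiplicities (the geometric multiplicity of λ is n − rank(A − λI), which equals the number of Jordan blocks for λ):
  λ = 2: algebraic multiplicity = 4, geometric multiplicity = 2

Determining the block sizes for each eigenvalue:
  λ = 2: with am = 4 and gm = 2, the partition is not yet determined (e.g. several partitions of 4 into 2 parts exist). Let N = A − (2)·I. Computing rank(N^1) = 2, rank(N^2) = 0; the number of blocks of size ≥ j is rank(N^{j−1}) − rank(N^j), giving [2, 2]. So we have 2 block(s) of size 2 → block sizes [2, 2]

Assembling the blocks gives a Jordan form
J =
  [2, 1, 0, 0]
  [0, 2, 0, 0]
  [0, 0, 2, 1]
  [0, 0, 0, 2]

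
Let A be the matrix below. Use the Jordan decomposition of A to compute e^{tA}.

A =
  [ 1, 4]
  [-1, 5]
e^{tA} =
  [-2*t*exp(3*t) + exp(3*t), 4*t*exp(3*t)]
  [-t*exp(3*t), 2*t*exp(3*t) + exp(3*t)]

Strategy: write A = P · J · P⁻¹ where J is a Jordan canonical form, so e^{tA} = P · e^{tJ} · P⁻¹, and e^{tJ} can be computed block-by-block.

A has Jordan form
J =
  [3, 1]
  [0, 3]
(up to reordering of blocks).

Per-block formulas:
  For a 2×2 Jordan block J_2(3): exp(t · J_2(3)) = e^(3t)·(I + t·N), where N is the 2×2 nilpotent shift.

After assembling e^{tJ} and conjugating by P, we get:

e^{tA} =
  [-2*t*exp(3*t) + exp(3*t), 4*t*exp(3*t)]
  [-t*exp(3*t), 2*t*exp(3*t) + exp(3*t)]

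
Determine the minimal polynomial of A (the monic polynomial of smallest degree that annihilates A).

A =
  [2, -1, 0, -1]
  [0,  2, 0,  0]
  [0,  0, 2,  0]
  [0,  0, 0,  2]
x^2 - 4*x + 4

The characteristic polynomial is χ_A(x) = (x - 2)^4, so the eigenvalues are known. The minimal polynomial is
  m_A(x) = Π_λ (x − λ)^{k_λ}
where k_λ is the size of the *largest* Jordan block for λ (equivalently, the smallest k with (A − λI)^k v = 0 for every generalised eigenvector v of λ).

  λ = 2: largest Jordan block has size 2, contributing (x − 2)^2

So m_A(x) = (x - 2)^2 = x^2 - 4*x + 4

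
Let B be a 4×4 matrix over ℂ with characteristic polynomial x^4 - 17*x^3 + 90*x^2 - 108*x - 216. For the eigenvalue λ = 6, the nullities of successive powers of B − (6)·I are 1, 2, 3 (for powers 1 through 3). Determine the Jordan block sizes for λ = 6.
Block sizes for λ = 6: [3]

From the dimensions of kernels of powers, the number of Jordan blocks of size at least j is d_j − d_{j−1} where d_j = dim ker(N^j) (with d_0 = 0). Computing the differences gives [1, 1, 1].
The number of blocks of size exactly k is (#blocks of size ≥ k) − (#blocks of size ≥ k + 1), so the partition is: 1 block(s) of size 3.
In nonincreasing order the block sizes are [3].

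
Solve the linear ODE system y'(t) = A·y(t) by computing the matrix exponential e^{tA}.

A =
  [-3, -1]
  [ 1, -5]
e^{tA} =
  [t*exp(-4*t) + exp(-4*t), -t*exp(-4*t)]
  [t*exp(-4*t), -t*exp(-4*t) + exp(-4*t)]

Strategy: write A = P · J · P⁻¹ where J is a Jordan canonical form, so e^{tA} = P · e^{tJ} · P⁻¹, and e^{tJ} can be computed block-by-block.

A has Jordan form
J =
  [-4,  1]
  [ 0, -4]
(up to reordering of blocks).

Per-block formulas:
  For a 2×2 Jordan block J_2(-4): exp(t · J_2(-4)) = e^(-4t)·(I + t·N), where N is the 2×2 nilpotent shift.

After assembling e^{tJ} and conjugating by P, we get:

e^{tA} =
  [t*exp(-4*t) + exp(-4*t), -t*exp(-4*t)]
  [t*exp(-4*t), -t*exp(-4*t) + exp(-4*t)]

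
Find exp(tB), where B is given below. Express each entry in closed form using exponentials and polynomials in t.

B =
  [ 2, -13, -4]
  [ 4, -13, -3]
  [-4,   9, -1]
e^{tB} =
  [6*t*exp(-4*t) + exp(-4*t), 3*t^2*exp(-4*t)/2 - 13*t*exp(-4*t), 3*t^2*exp(-4*t)/2 - 4*t*exp(-4*t)]
  [4*t*exp(-4*t), t^2*exp(-4*t) - 9*t*exp(-4*t) + exp(-4*t), t^2*exp(-4*t) - 3*t*exp(-4*t)]
  [-4*t*exp(-4*t), -t^2*exp(-4*t) + 9*t*exp(-4*t), -t^2*exp(-4*t) + 3*t*exp(-4*t) + exp(-4*t)]

Strategy: write B = P · J · P⁻¹ where J is a Jordan canonical form, so e^{tB} = P · e^{tJ} · P⁻¹, and e^{tJ} can be computed block-by-block.

B has Jordan form
J =
  [-4,  1,  0]
  [ 0, -4,  1]
  [ 0,  0, -4]
(up to reordering of blocks).

Per-block formulas:
  For a 3×3 Jordan block J_3(-4): exp(t · J_3(-4)) = e^(-4t)·(I + t·N + (t^2/2)·N^2), where N is the 3×3 nilpotent shift.

After assembling e^{tJ} and conjugating by P, we get:

e^{tB} =
  [6*t*exp(-4*t) + exp(-4*t), 3*t^2*exp(-4*t)/2 - 13*t*exp(-4*t), 3*t^2*exp(-4*t)/2 - 4*t*exp(-4*t)]
  [4*t*exp(-4*t), t^2*exp(-4*t) - 9*t*exp(-4*t) + exp(-4*t), t^2*exp(-4*t) - 3*t*exp(-4*t)]
  [-4*t*exp(-4*t), -t^2*exp(-4*t) + 9*t*exp(-4*t), -t^2*exp(-4*t) + 3*t*exp(-4*t) + exp(-4*t)]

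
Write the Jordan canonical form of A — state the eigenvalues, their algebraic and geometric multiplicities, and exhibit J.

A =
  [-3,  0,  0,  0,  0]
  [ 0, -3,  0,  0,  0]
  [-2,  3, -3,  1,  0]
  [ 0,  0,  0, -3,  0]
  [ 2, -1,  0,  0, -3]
J_2(-3) ⊕ J_2(-3) ⊕ J_1(-3)

The characteristic polynomial is
  det(x·I − A) = x^5 + 15*x^4 + 90*x^3 + 270*x^2 + 405*x + 243 = (x + 3)^5

Eigenvalues and multiplicities (the geometric multiplicity of λ is n − rank(A − λI), which equals the number of Jordan blocks for λ):
  λ = -3: algebraic multiplicity = 5, geometric multiplicity = 3

Determining the block sizes for each eigenvalue:
  λ = -3: with am = 5 and gm = 3, the partition is not yet determined (e.g. several partitions of 5 into 3 parts exist). Let N = A − (-3)·I. Computing rank(N^1) = 2, rank(N^2) = 0; the number of blocks of size ≥ j is rank(N^{j−1}) − rank(N^j), giving [3, 2]. So we have 2 block(s) of size 2, 1 block(s) of size 1 → block sizes [2, 2, 1]

Assembling the blocks gives a Jordan form
J =
  [-3,  1,  0,  0,  0]
  [ 0, -3,  0,  0,  0]
  [ 0,  0, -3,  1,  0]
  [ 0,  0,  0, -3,  0]
  [ 0,  0,  0,  0, -3]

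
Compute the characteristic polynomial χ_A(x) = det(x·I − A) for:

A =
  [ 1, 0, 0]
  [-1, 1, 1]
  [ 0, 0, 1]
x^3 - 3*x^2 + 3*x - 1

Expanding det(x·I − A) (e.g. by cofactor expansion or by noting that A is similar to its Jordan form J, which has the same characteristic polynomial as A) gives
  χ_A(x) = x^3 - 3*x^2 + 3*x - 1
which factors as (x - 1)^3. The eigenvalues (with algebraic multiplicities) are λ = 1 with multiplicity 3.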